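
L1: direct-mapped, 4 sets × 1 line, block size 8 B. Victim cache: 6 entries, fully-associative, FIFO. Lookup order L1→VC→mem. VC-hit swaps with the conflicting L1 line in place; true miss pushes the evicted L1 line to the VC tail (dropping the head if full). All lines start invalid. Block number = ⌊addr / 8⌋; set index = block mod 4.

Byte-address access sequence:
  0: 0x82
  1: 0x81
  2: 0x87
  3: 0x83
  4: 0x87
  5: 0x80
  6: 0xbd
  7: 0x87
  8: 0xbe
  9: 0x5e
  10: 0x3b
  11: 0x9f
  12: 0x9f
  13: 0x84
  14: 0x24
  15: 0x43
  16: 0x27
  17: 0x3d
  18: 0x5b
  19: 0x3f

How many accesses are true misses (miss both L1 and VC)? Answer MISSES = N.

0: 0x82 (blk 16, set 0) → MISS  vc=[]
1: 0x81 (blk 16, set 0) → L1-HIT  vc=[]
2: 0x87 (blk 16, set 0) → L1-HIT  vc=[]
3: 0x83 (blk 16, set 0) → L1-HIT  vc=[]
4: 0x87 (blk 16, set 0) → L1-HIT  vc=[]
5: 0x80 (blk 16, set 0) → L1-HIT  vc=[]
6: 0xbd (blk 23, set 3) → MISS  vc=[]
7: 0x87 (blk 16, set 0) → L1-HIT  vc=[]
8: 0xbe (blk 23, set 3) → L1-HIT  vc=[]
9: 0x5e (blk 11, set 3) → MISS  vc=[23]
10: 0x3b (blk 7, set 3) → MISS  vc=[23, 11]
11: 0x9f (blk 19, set 3) → MISS  vc=[23, 11, 7]
12: 0x9f (blk 19, set 3) → L1-HIT  vc=[23, 11, 7]
13: 0x84 (blk 16, set 0) → L1-HIT  vc=[23, 11, 7]
14: 0x24 (blk 4, set 0) → MISS  vc=[23, 11, 7, 16]
15: 0x43 (blk 8, set 0) → MISS  vc=[23, 11, 7, 16, 4]
16: 0x27 (blk 4, set 0) → VC-HIT  vc=[23, 11, 7, 16, 8]
17: 0x3d (blk 7, set 3) → VC-HIT  vc=[23, 11, 19, 16, 8]
18: 0x5b (blk 11, set 3) → VC-HIT  vc=[23, 7, 19, 16, 8]
19: 0x3f (blk 7, set 3) → VC-HIT  vc=[23, 11, 19, 16, 8]

MISSES = 7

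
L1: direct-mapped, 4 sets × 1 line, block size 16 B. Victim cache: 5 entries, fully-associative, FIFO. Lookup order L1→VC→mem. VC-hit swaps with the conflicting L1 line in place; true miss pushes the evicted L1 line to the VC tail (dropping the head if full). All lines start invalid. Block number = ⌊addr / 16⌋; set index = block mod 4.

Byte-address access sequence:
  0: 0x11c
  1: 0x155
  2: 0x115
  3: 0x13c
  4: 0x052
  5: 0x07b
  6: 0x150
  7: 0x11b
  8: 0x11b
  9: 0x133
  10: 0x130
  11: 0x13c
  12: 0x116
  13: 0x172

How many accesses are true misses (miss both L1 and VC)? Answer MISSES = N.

MISSES = 6

#0 0x11c→b17/s1 MISS; vc=[]
#1 0x155→b21/s1 MISS; vc=[17]
#2 0x115→b17/s1 VC-HIT; vc=[21]
#3 0x13c→b19/s3 MISS; vc=[21]
#4 0x52→b5/s1 MISS; vc=[21,17]
#5 0x7b→b7/s3 MISS; vc=[21,17,19]
#6 0x150→b21/s1 VC-HIT; vc=[5,17,19]
#7 0x11b→b17/s1 VC-HIT; vc=[5,21,19]
#8 0x11b→b17/s1 L1-HIT; vc=[5,21,19]
#9 0x133→b19/s3 VC-HIT; vc=[5,21,7]
#10 0x130→b19/s3 L1-HIT; vc=[5,21,7]
#11 0x13c→b19/s3 L1-HIT; vc=[5,21,7]
#12 0x116→b17/s1 L1-HIT; vc=[5,21,7]
#13 0x172→b23/s3 MISS; vc=[5,21,7,19]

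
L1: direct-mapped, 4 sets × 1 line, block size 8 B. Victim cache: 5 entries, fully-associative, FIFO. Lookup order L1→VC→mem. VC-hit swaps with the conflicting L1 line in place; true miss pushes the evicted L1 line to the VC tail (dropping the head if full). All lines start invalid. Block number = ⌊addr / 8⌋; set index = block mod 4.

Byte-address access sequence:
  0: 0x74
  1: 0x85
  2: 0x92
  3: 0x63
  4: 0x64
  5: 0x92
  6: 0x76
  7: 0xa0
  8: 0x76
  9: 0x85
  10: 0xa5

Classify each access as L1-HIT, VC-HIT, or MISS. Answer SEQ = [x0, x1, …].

#0 0x74→b14/s2 MISS; vc=[]
#1 0x85→b16/s0 MISS; vc=[]
#2 0x92→b18/s2 MISS; vc=[14]
#3 0x63→b12/s0 MISS; vc=[14,16]
#4 0x64→b12/s0 L1-HIT; vc=[14,16]
#5 0x92→b18/s2 L1-HIT; vc=[14,16]
#6 0x76→b14/s2 VC-HIT; vc=[18,16]
#7 0xa0→b20/s0 MISS; vc=[18,16,12]
#8 0x76→b14/s2 L1-HIT; vc=[18,16,12]
#9 0x85→b16/s0 VC-HIT; vc=[18,20,12]
#10 0xa5→b20/s0 VC-HIT; vc=[18,16,12]

SEQ = [MISS, MISS, MISS, MISS, L1-HIT, L1-HIT, VC-HIT, MISS, L1-HIT, VC-HIT, VC-HIT]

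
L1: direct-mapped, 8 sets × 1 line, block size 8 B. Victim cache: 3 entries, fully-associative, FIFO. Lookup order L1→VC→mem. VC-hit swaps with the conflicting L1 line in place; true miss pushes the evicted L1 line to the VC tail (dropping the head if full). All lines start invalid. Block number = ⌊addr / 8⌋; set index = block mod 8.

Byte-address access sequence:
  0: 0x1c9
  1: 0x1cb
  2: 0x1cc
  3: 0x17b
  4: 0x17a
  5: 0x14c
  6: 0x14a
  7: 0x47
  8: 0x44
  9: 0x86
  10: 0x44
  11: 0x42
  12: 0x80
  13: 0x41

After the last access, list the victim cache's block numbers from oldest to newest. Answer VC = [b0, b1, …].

VC = [57, 16]

#0 0x1c9→b57/s1 MISS; vc=[]
#1 0x1cb→b57/s1 L1-HIT; vc=[]
#2 0x1cc→b57/s1 L1-HIT; vc=[]
#3 0x17b→b47/s7 MISS; vc=[]
#4 0x17a→b47/s7 L1-HIT; vc=[]
#5 0x14c→b41/s1 MISS; vc=[57]
#6 0x14a→b41/s1 L1-HIT; vc=[57]
#7 0x47→b8/s0 MISS; vc=[57]
#8 0x44→b8/s0 L1-HIT; vc=[57]
#9 0x86→b16/s0 MISS; vc=[57,8]
#10 0x44→b8/s0 VC-HIT; vc=[57,16]
#11 0x42→b8/s0 L1-HIT; vc=[57,16]
#12 0x80→b16/s0 VC-HIT; vc=[57,8]
#13 0x41→b8/s0 VC-HIT; vc=[57,16]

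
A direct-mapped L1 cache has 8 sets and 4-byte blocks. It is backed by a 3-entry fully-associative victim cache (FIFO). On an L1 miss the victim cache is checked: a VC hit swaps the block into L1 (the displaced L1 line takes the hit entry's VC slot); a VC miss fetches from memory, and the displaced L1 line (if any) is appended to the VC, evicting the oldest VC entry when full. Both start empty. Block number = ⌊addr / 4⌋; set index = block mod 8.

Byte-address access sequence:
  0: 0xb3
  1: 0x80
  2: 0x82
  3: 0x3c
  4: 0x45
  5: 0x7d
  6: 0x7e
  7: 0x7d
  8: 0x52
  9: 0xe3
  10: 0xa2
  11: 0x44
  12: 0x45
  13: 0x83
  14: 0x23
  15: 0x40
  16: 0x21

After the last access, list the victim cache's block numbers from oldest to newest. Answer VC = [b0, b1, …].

VC = [56, 32, 16]

0: 0xb3 (blk 44, set 4) → MISS  vc=[]
1: 0x80 (blk 32, set 0) → MISS  vc=[]
2: 0x82 (blk 32, set 0) → L1-HIT  vc=[]
3: 0x3c (blk 15, set 7) → MISS  vc=[]
4: 0x45 (blk 17, set 1) → MISS  vc=[]
5: 0x7d (blk 31, set 7) → MISS  vc=[15]
6: 0x7e (blk 31, set 7) → L1-HIT  vc=[15]
7: 0x7d (blk 31, set 7) → L1-HIT  vc=[15]
8: 0x52 (blk 20, set 4) → MISS  vc=[15, 44]
9: 0xe3 (blk 56, set 0) → MISS  vc=[15, 44, 32]
10: 0xa2 (blk 40, set 0) → MISS  vc=[44, 32, 56]
11: 0x44 (blk 17, set 1) → L1-HIT  vc=[44, 32, 56]
12: 0x45 (blk 17, set 1) → L1-HIT  vc=[44, 32, 56]
13: 0x83 (blk 32, set 0) → VC-HIT  vc=[44, 40, 56]
14: 0x23 (blk 8, set 0) → MISS  vc=[40, 56, 32]
15: 0x40 (blk 16, set 0) → MISS  vc=[56, 32, 8]
16: 0x21 (blk 8, set 0) → VC-HIT  vc=[56, 32, 16]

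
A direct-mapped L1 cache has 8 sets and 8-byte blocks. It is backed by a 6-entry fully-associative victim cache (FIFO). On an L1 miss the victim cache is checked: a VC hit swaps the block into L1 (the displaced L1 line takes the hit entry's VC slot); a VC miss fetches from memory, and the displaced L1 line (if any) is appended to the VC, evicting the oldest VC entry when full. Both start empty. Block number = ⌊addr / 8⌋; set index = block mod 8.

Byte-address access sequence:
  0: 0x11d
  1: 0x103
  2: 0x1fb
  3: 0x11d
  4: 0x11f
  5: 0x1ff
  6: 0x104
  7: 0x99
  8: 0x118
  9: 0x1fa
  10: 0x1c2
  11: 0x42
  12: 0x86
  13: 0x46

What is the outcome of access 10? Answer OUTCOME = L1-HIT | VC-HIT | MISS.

OUTCOME = MISS

  [0] addr=0x11d blk=35 s=3: MISS | VC []
  [1] addr=0x103 blk=32 s=0: MISS | VC []
  [2] addr=0x1fb blk=63 s=7: MISS | VC []
  [3] addr=0x11d blk=35 s=3: L1-HIT | VC []
  [4] addr=0x11f blk=35 s=3: L1-HIT | VC []
  [5] addr=0x1ff blk=63 s=7: L1-HIT | VC []
  [6] addr=0x104 blk=32 s=0: L1-HIT | VC []
  [7] addr=0x99 blk=19 s=3: MISS | VC [35]
  [8] addr=0x118 blk=35 s=3: VC-HIT | VC [19]
  [9] addr=0x1fa blk=63 s=7: L1-HIT | VC [19]
  [10] addr=0x1c2 blk=56 s=0: MISS | VC [19, 32]
  [11] addr=0x42 blk=8 s=0: MISS | VC [19, 32, 56]
  [12] addr=0x86 blk=16 s=0: MISS | VC [19, 32, 56, 8]
  [13] addr=0x46 blk=8 s=0: VC-HIT | VC [19, 32, 56, 16]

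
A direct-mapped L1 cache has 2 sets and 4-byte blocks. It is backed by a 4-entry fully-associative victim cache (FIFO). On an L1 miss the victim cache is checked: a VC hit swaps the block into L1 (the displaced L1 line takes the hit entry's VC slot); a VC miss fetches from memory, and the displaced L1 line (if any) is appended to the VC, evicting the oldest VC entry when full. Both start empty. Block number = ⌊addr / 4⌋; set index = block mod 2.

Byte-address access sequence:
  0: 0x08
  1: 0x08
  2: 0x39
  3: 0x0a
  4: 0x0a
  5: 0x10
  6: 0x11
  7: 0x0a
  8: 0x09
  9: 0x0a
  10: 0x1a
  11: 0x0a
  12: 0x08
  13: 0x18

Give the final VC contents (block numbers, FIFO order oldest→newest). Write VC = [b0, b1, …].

0: 0x8 (blk 2, set 0) → MISS  vc=[]
1: 0x8 (blk 2, set 0) → L1-HIT  vc=[]
2: 0x39 (blk 14, set 0) → MISS  vc=[2]
3: 0xa (blk 2, set 0) → VC-HIT  vc=[14]
4: 0xa (blk 2, set 0) → L1-HIT  vc=[14]
5: 0x10 (blk 4, set 0) → MISS  vc=[14, 2]
6: 0x11 (blk 4, set 0) → L1-HIT  vc=[14, 2]
7: 0xa (blk 2, set 0) → VC-HIT  vc=[14, 4]
8: 0x9 (blk 2, set 0) → L1-HIT  vc=[14, 4]
9: 0xa (blk 2, set 0) → L1-HIT  vc=[14, 4]
10: 0x1a (blk 6, set 0) → MISS  vc=[14, 4, 2]
11: 0xa (blk 2, set 0) → VC-HIT  vc=[14, 4, 6]
12: 0x8 (blk 2, set 0) → L1-HIT  vc=[14, 4, 6]
13: 0x18 (blk 6, set 0) → VC-HIT  vc=[14, 4, 2]

VC = [14, 4, 2]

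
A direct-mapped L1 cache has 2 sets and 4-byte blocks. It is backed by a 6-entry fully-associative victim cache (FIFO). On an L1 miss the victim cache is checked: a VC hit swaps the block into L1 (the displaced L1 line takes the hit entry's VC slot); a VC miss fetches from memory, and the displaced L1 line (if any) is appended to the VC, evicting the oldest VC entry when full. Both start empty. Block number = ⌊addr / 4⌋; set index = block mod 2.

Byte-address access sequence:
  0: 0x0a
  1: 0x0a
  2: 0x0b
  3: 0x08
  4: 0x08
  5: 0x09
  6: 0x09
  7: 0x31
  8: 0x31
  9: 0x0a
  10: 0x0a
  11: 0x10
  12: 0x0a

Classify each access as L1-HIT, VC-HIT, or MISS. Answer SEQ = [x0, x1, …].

  [0] addr=0xa blk=2 s=0: MISS | VC []
  [1] addr=0xa blk=2 s=0: L1-HIT | VC []
  [2] addr=0xb blk=2 s=0: L1-HIT | VC []
  [3] addr=0x8 blk=2 s=0: L1-HIT | VC []
  [4] addr=0x8 blk=2 s=0: L1-HIT | VC []
  [5] addr=0x9 blk=2 s=0: L1-HIT | VC []
  [6] addr=0x9 blk=2 s=0: L1-HIT | VC []
  [7] addr=0x31 blk=12 s=0: MISS | VC [2]
  [8] addr=0x31 blk=12 s=0: L1-HIT | VC [2]
  [9] addr=0xa blk=2 s=0: VC-HIT | VC [12]
  [10] addr=0xa blk=2 s=0: L1-HIT | VC [12]
  [11] addr=0x10 blk=4 s=0: MISS | VC [12, 2]
  [12] addr=0xa blk=2 s=0: VC-HIT | VC [12, 4]

SEQ = [MISS, L1-HIT, L1-HIT, L1-HIT, L1-HIT, L1-HIT, L1-HIT, MISS, L1-HIT, VC-HIT, L1-HIT, MISS, VC-HIT]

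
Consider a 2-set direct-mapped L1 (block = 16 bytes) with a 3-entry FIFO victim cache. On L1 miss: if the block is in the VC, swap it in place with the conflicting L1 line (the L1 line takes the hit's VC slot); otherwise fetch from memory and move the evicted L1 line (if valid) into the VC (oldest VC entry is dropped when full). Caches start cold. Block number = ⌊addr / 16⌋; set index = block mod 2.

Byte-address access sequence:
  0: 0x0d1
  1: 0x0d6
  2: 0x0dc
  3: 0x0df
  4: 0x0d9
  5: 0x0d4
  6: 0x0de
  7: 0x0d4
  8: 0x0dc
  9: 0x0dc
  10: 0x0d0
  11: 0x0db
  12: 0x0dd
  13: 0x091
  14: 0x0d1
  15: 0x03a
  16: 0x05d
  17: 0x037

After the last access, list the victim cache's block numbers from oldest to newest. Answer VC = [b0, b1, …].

#0 0xd1→b13/s1 MISS; vc=[]
#1 0xd6→b13/s1 L1-HIT; vc=[]
#2 0xdc→b13/s1 L1-HIT; vc=[]
#3 0xdf→b13/s1 L1-HIT; vc=[]
#4 0xd9→b13/s1 L1-HIT; vc=[]
#5 0xd4→b13/s1 L1-HIT; vc=[]
#6 0xde→b13/s1 L1-HIT; vc=[]
#7 0xd4→b13/s1 L1-HIT; vc=[]
#8 0xdc→b13/s1 L1-HIT; vc=[]
#9 0xdc→b13/s1 L1-HIT; vc=[]
#10 0xd0→b13/s1 L1-HIT; vc=[]
#11 0xdb→b13/s1 L1-HIT; vc=[]
#12 0xdd→b13/s1 L1-HIT; vc=[]
#13 0x91→b9/s1 MISS; vc=[13]
#14 0xd1→b13/s1 VC-HIT; vc=[9]
#15 0x3a→b3/s1 MISS; vc=[9,13]
#16 0x5d→b5/s1 MISS; vc=[9,13,3]
#17 0x37→b3/s1 VC-HIT; vc=[9,13,5]

VC = [9, 13, 5]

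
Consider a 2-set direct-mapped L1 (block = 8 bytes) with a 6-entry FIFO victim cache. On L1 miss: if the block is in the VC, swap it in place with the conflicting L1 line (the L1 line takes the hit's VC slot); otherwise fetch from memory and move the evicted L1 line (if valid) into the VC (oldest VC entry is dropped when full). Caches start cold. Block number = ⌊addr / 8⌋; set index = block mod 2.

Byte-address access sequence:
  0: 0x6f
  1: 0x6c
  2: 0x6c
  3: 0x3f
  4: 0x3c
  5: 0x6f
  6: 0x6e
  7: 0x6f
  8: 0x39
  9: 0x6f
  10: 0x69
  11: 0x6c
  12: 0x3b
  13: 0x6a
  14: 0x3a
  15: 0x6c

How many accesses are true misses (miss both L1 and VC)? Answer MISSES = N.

  [0] addr=0x6f blk=13 s=1: MISS | VC []
  [1] addr=0x6c blk=13 s=1: L1-HIT | VC []
  [2] addr=0x6c blk=13 s=1: L1-HIT | VC []
  [3] addr=0x3f blk=7 s=1: MISS | VC [13]
  [4] addr=0x3c blk=7 s=1: L1-HIT | VC [13]
  [5] addr=0x6f blk=13 s=1: VC-HIT | VC [7]
  [6] addr=0x6e blk=13 s=1: L1-HIT | VC [7]
  [7] addr=0x6f blk=13 s=1: L1-HIT | VC [7]
  [8] addr=0x39 blk=7 s=1: VC-HIT | VC [13]
  [9] addr=0x6f blk=13 s=1: VC-HIT | VC [7]
  [10] addr=0x69 blk=13 s=1: L1-HIT | VC [7]
  [11] addr=0x6c blk=13 s=1: L1-HIT | VC [7]
  [12] addr=0x3b blk=7 s=1: VC-HIT | VC [13]
  [13] addr=0x6a blk=13 s=1: VC-HIT | VC [7]
  [14] addr=0x3a blk=7 s=1: VC-HIT | VC [13]
  [15] addr=0x6c blk=13 s=1: VC-HIT | VC [7]

MISSES = 2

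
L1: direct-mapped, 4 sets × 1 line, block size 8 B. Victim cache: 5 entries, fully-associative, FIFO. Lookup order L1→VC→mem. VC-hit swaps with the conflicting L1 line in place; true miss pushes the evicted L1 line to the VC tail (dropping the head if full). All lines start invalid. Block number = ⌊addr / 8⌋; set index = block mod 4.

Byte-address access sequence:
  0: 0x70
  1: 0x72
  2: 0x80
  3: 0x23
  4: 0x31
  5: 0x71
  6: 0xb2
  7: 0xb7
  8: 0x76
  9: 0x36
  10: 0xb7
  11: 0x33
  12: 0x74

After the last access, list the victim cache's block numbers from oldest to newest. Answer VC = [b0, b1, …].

VC = [16, 6, 22]

#0 0x70→b14/s2 MISS; vc=[]
#1 0x72→b14/s2 L1-HIT; vc=[]
#2 0x80→b16/s0 MISS; vc=[]
#3 0x23→b4/s0 MISS; vc=[16]
#4 0x31→b6/s2 MISS; vc=[16,14]
#5 0x71→b14/s2 VC-HIT; vc=[16,6]
#6 0xb2→b22/s2 MISS; vc=[16,6,14]
#7 0xb7→b22/s2 L1-HIT; vc=[16,6,14]
#8 0x76→b14/s2 VC-HIT; vc=[16,6,22]
#9 0x36→b6/s2 VC-HIT; vc=[16,14,22]
#10 0xb7→b22/s2 VC-HIT; vc=[16,14,6]
#11 0x33→b6/s2 VC-HIT; vc=[16,14,22]
#12 0x74→b14/s2 VC-HIT; vc=[16,6,22]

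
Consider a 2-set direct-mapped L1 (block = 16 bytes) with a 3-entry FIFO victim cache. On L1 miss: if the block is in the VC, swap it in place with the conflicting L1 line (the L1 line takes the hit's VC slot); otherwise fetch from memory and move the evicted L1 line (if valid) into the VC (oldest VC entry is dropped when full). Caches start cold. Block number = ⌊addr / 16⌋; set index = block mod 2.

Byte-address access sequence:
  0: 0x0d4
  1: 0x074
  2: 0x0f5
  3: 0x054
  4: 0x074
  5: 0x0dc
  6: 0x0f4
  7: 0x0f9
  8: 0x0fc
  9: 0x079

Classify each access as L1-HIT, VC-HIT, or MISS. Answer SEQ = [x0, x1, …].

SEQ = [MISS, MISS, MISS, MISS, VC-HIT, VC-HIT, VC-HIT, L1-HIT, L1-HIT, VC-HIT]

  [0] addr=0xd4 blk=13 s=1: MISS | VC []
  [1] addr=0x74 blk=7 s=1: MISS | VC [13]
  [2] addr=0xf5 blk=15 s=1: MISS | VC [13, 7]
  [3] addr=0x54 blk=5 s=1: MISS | VC [13, 7, 15]
  [4] addr=0x74 blk=7 s=1: VC-HIT | VC [13, 5, 15]
  [5] addr=0xdc blk=13 s=1: VC-HIT | VC [7, 5, 15]
  [6] addr=0xf4 blk=15 s=1: VC-HIT | VC [7, 5, 13]
  [7] addr=0xf9 blk=15 s=1: L1-HIT | VC [7, 5, 13]
  [8] addr=0xfc blk=15 s=1: L1-HIT | VC [7, 5, 13]
  [9] addr=0x79 blk=7 s=1: VC-HIT | VC [15, 5, 13]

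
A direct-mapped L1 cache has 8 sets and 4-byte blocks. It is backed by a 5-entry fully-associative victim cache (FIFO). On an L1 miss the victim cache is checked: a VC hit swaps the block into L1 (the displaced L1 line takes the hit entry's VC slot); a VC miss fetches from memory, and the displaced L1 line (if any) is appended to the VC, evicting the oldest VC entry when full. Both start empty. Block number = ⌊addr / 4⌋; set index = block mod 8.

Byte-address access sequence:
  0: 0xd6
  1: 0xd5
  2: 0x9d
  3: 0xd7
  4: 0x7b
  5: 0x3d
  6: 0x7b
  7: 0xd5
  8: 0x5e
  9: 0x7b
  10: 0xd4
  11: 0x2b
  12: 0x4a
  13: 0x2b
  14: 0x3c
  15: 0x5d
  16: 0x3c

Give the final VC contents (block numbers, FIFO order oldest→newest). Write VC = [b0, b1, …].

VC = [39, 23, 18]

#0 0xd6→b53/s5 MISS; vc=[]
#1 0xd5→b53/s5 L1-HIT; vc=[]
#2 0x9d→b39/s7 MISS; vc=[]
#3 0xd7→b53/s5 L1-HIT; vc=[]
#4 0x7b→b30/s6 MISS; vc=[]
#5 0x3d→b15/s7 MISS; vc=[39]
#6 0x7b→b30/s6 L1-HIT; vc=[39]
#7 0xd5→b53/s5 L1-HIT; vc=[39]
#8 0x5e→b23/s7 MISS; vc=[39,15]
#9 0x7b→b30/s6 L1-HIT; vc=[39,15]
#10 0xd4→b53/s5 L1-HIT; vc=[39,15]
#11 0x2b→b10/s2 MISS; vc=[39,15]
#12 0x4a→b18/s2 MISS; vc=[39,15,10]
#13 0x2b→b10/s2 VC-HIT; vc=[39,15,18]
#14 0x3c→b15/s7 VC-HIT; vc=[39,23,18]
#15 0x5d→b23/s7 VC-HIT; vc=[39,15,18]
#16 0x3c→b15/s7 VC-HIT; vc=[39,23,18]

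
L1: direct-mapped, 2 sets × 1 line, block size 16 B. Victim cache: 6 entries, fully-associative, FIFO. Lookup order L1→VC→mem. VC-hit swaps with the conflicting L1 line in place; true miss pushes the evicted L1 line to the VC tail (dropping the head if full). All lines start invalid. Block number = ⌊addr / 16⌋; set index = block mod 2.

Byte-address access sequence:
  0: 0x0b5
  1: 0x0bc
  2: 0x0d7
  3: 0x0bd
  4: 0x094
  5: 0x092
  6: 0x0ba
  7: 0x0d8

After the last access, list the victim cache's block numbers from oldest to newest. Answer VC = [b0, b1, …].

VC = [11, 9]

0: 0xb5 (blk 11, set 1) → MISS  vc=[]
1: 0xbc (blk 11, set 1) → L1-HIT  vc=[]
2: 0xd7 (blk 13, set 1) → MISS  vc=[11]
3: 0xbd (blk 11, set 1) → VC-HIT  vc=[13]
4: 0x94 (blk 9, set 1) → MISS  vc=[13, 11]
5: 0x92 (blk 9, set 1) → L1-HIT  vc=[13, 11]
6: 0xba (blk 11, set 1) → VC-HIT  vc=[13, 9]
7: 0xd8 (blk 13, set 1) → VC-HIT  vc=[11, 9]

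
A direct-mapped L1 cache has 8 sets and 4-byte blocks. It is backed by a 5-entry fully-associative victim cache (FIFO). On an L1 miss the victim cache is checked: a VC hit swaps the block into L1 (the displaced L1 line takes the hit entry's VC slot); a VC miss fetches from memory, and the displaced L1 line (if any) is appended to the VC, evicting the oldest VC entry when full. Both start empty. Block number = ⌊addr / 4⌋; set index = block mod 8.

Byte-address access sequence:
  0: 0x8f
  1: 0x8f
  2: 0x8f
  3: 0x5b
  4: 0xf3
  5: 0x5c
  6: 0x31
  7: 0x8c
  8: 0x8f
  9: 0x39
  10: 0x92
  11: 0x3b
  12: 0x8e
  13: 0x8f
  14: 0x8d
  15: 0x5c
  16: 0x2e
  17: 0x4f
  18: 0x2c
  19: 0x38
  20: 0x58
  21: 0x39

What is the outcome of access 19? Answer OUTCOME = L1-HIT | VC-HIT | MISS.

OUTCOME = L1-HIT

  [0] addr=0x8f blk=35 s=3: MISS | VC []
  [1] addr=0x8f blk=35 s=3: L1-HIT | VC []
  [2] addr=0x8f blk=35 s=3: L1-HIT | VC []
  [3] addr=0x5b blk=22 s=6: MISS | VC []
  [4] addr=0xf3 blk=60 s=4: MISS | VC []
  [5] addr=0x5c blk=23 s=7: MISS | VC []
  [6] addr=0x31 blk=12 s=4: MISS | VC [60]
  [7] addr=0x8c blk=35 s=3: L1-HIT | VC [60]
  [8] addr=0x8f blk=35 s=3: L1-HIT | VC [60]
  [9] addr=0x39 blk=14 s=6: MISS | VC [60, 22]
  [10] addr=0x92 blk=36 s=4: MISS | VC [60, 22, 12]
  [11] addr=0x3b blk=14 s=6: L1-HIT | VC [60, 22, 12]
  [12] addr=0x8e blk=35 s=3: L1-HIT | VC [60, 22, 12]
  [13] addr=0x8f blk=35 s=3: L1-HIT | VC [60, 22, 12]
  [14] addr=0x8d blk=35 s=3: L1-HIT | VC [60, 22, 12]
  [15] addr=0x5c blk=23 s=7: L1-HIT | VC [60, 22, 12]
  [16] addr=0x2e blk=11 s=3: MISS | VC [60, 22, 12, 35]
  [17] addr=0x4f blk=19 s=3: MISS | VC [60, 22, 12, 35, 11]
  [18] addr=0x2c blk=11 s=3: VC-HIT | VC [60, 22, 12, 35, 19]
  [19] addr=0x38 blk=14 s=6: L1-HIT | VC [60, 22, 12, 35, 19]
  [20] addr=0x58 blk=22 s=6: VC-HIT | VC [60, 14, 12, 35, 19]
  [21] addr=0x39 blk=14 s=6: VC-HIT | VC [60, 22, 12, 35, 19]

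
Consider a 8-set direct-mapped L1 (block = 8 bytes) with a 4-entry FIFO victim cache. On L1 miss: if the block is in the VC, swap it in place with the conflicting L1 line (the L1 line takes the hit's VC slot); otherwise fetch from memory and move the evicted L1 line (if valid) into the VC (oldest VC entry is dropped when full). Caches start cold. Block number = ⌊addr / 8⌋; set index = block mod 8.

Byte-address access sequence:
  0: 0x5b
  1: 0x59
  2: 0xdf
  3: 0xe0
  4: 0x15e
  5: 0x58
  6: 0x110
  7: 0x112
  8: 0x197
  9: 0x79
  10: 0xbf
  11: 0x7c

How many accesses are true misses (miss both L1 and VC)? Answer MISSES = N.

MISSES = 8

0: 0x5b (blk 11, set 3) → MISS  vc=[]
1: 0x59 (blk 11, set 3) → L1-HIT  vc=[]
2: 0xdf (blk 27, set 3) → MISS  vc=[11]
3: 0xe0 (blk 28, set 4) → MISS  vc=[11]
4: 0x15e (blk 43, set 3) → MISS  vc=[11, 27]
5: 0x58 (blk 11, set 3) → VC-HIT  vc=[43, 27]
6: 0x110 (blk 34, set 2) → MISS  vc=[43, 27]
7: 0x112 (blk 34, set 2) → L1-HIT  vc=[43, 27]
8: 0x197 (blk 50, set 2) → MISS  vc=[43, 27, 34]
9: 0x79 (blk 15, set 7) → MISS  vc=[43, 27, 34]
10: 0xbf (blk 23, set 7) → MISS  vc=[43, 27, 34, 15]
11: 0x7c (blk 15, set 7) → VC-HIT  vc=[43, 27, 34, 23]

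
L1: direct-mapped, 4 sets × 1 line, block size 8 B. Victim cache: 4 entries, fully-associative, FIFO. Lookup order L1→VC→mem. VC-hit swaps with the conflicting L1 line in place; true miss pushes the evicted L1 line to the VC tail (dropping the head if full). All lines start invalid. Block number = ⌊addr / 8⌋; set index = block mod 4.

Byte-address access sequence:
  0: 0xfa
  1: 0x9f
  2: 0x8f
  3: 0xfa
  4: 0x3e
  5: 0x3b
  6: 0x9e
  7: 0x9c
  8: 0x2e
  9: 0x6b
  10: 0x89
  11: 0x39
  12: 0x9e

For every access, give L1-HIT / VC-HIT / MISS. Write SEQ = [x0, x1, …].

0: 0xfa (blk 31, set 3) → MISS  vc=[]
1: 0x9f (blk 19, set 3) → MISS  vc=[31]
2: 0x8f (blk 17, set 1) → MISS  vc=[31]
3: 0xfa (blk 31, set 3) → VC-HIT  vc=[19]
4: 0x3e (blk 7, set 3) → MISS  vc=[19, 31]
5: 0x3b (blk 7, set 3) → L1-HIT  vc=[19, 31]
6: 0x9e (blk 19, set 3) → VC-HIT  vc=[7, 31]
7: 0x9c (blk 19, set 3) → L1-HIT  vc=[7, 31]
8: 0x2e (blk 5, set 1) → MISS  vc=[7, 31, 17]
9: 0x6b (blk 13, set 1) → MISS  vc=[7, 31, 17, 5]
10: 0x89 (blk 17, set 1) → VC-HIT  vc=[7, 31, 13, 5]
11: 0x39 (blk 7, set 3) → VC-HIT  vc=[19, 31, 13, 5]
12: 0x9e (blk 19, set 3) → VC-HIT  vc=[7, 31, 13, 5]

SEQ = [MISS, MISS, MISS, VC-HIT, MISS, L1-HIT, VC-HIT, L1-HIT, MISS, MISS, VC-HIT, VC-HIT, VC-HIT]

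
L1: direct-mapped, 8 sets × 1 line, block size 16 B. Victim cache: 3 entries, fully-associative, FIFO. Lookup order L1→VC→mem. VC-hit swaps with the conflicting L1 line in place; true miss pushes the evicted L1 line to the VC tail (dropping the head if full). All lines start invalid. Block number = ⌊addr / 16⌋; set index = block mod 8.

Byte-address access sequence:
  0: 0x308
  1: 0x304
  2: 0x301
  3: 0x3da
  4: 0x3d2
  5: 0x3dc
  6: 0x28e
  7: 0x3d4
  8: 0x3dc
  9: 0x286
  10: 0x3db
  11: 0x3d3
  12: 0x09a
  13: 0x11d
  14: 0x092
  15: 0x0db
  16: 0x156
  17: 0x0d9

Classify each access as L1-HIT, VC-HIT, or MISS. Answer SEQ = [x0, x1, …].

SEQ = [MISS, L1-HIT, L1-HIT, MISS, L1-HIT, L1-HIT, MISS, L1-HIT, L1-HIT, L1-HIT, L1-HIT, L1-HIT, MISS, MISS, VC-HIT, MISS, MISS, VC-HIT]

  [0] addr=0x308 blk=48 s=0: MISS | VC []
  [1] addr=0x304 blk=48 s=0: L1-HIT | VC []
  [2] addr=0x301 blk=48 s=0: L1-HIT | VC []
  [3] addr=0x3da blk=61 s=5: MISS | VC []
  [4] addr=0x3d2 blk=61 s=5: L1-HIT | VC []
  [5] addr=0x3dc blk=61 s=5: L1-HIT | VC []
  [6] addr=0x28e blk=40 s=0: MISS | VC [48]
  [7] addr=0x3d4 blk=61 s=5: L1-HIT | VC [48]
  [8] addr=0x3dc blk=61 s=5: L1-HIT | VC [48]
  [9] addr=0x286 blk=40 s=0: L1-HIT | VC [48]
  [10] addr=0x3db blk=61 s=5: L1-HIT | VC [48]
  [11] addr=0x3d3 blk=61 s=5: L1-HIT | VC [48]
  [12] addr=0x9a blk=9 s=1: MISS | VC [48]
  [13] addr=0x11d blk=17 s=1: MISS | VC [48, 9]
  [14] addr=0x92 blk=9 s=1: VC-HIT | VC [48, 17]
  [15] addr=0xdb blk=13 s=5: MISS | VC [48, 17, 61]
  [16] addr=0x156 blk=21 s=5: MISS | VC [17, 61, 13]
  [17] addr=0xd9 blk=13 s=5: VC-HIT | VC [17, 61, 21]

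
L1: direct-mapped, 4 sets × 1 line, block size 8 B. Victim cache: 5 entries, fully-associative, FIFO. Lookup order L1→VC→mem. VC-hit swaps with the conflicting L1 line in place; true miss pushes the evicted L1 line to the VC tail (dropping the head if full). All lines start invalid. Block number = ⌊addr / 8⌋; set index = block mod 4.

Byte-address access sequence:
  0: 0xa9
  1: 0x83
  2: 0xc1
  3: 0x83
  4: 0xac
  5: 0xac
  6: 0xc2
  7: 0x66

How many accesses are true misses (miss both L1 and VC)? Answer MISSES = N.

0: 0xa9 (blk 21, set 1) → MISS  vc=[]
1: 0x83 (blk 16, set 0) → MISS  vc=[]
2: 0xc1 (blk 24, set 0) → MISS  vc=[16]
3: 0x83 (blk 16, set 0) → VC-HIT  vc=[24]
4: 0xac (blk 21, set 1) → L1-HIT  vc=[24]
5: 0xac (blk 21, set 1) → L1-HIT  vc=[24]
6: 0xc2 (blk 24, set 0) → VC-HIT  vc=[16]
7: 0x66 (blk 12, set 0) → MISS  vc=[16, 24]

MISSES = 4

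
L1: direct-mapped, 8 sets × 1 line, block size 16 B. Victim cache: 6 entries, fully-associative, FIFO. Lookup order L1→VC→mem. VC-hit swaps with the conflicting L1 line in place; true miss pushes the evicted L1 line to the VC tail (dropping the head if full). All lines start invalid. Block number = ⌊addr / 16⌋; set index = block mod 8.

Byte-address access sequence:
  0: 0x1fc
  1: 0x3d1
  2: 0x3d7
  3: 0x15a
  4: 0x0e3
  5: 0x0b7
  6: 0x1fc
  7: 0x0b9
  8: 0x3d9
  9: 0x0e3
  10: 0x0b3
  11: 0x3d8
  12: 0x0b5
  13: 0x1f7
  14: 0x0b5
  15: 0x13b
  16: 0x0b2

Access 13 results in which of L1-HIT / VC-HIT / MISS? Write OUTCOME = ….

#0 0x1fc→b31/s7 MISS; vc=[]
#1 0x3d1→b61/s5 MISS; vc=[]
#2 0x3d7→b61/s5 L1-HIT; vc=[]
#3 0x15a→b21/s5 MISS; vc=[61]
#4 0xe3→b14/s6 MISS; vc=[61]
#5 0xb7→b11/s3 MISS; vc=[61]
#6 0x1fc→b31/s7 L1-HIT; vc=[61]
#7 0xb9→b11/s3 L1-HIT; vc=[61]
#8 0x3d9→b61/s5 VC-HIT; vc=[21]
#9 0xe3→b14/s6 L1-HIT; vc=[21]
#10 0xb3→b11/s3 L1-HIT; vc=[21]
#11 0x3d8→b61/s5 L1-HIT; vc=[21]
#12 0xb5→b11/s3 L1-HIT; vc=[21]
#13 0x1f7→b31/s7 L1-HIT; vc=[21]
#14 0xb5→b11/s3 L1-HIT; vc=[21]
#15 0x13b→b19/s3 MISS; vc=[21,11]
#16 0xb2→b11/s3 VC-HIT; vc=[21,19]

OUTCOME = L1-HIT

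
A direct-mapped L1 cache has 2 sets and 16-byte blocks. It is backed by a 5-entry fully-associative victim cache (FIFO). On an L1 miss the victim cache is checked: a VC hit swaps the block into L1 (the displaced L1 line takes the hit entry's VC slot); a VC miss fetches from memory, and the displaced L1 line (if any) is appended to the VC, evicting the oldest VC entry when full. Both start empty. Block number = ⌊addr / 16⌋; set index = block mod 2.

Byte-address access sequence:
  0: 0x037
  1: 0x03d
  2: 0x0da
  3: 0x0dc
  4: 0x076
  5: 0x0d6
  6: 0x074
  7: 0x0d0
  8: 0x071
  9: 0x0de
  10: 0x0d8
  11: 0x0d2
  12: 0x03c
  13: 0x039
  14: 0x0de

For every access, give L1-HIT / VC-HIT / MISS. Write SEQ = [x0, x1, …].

#0 0x37→b3/s1 MISS; vc=[]
#1 0x3d→b3/s1 L1-HIT; vc=[]
#2 0xda→b13/s1 MISS; vc=[3]
#3 0xdc→b13/s1 L1-HIT; vc=[3]
#4 0x76→b7/s1 MISS; vc=[3,13]
#5 0xd6→b13/s1 VC-HIT; vc=[3,7]
#6 0x74→b7/s1 VC-HIT; vc=[3,13]
#7 0xd0→b13/s1 VC-HIT; vc=[3,7]
#8 0x71→b7/s1 VC-HIT; vc=[3,13]
#9 0xde→b13/s1 VC-HIT; vc=[3,7]
#10 0xd8→b13/s1 L1-HIT; vc=[3,7]
#11 0xd2→b13/s1 L1-HIT; vc=[3,7]
#12 0x3c→b3/s1 VC-HIT; vc=[13,7]
#13 0x39→b3/s1 L1-HIT; vc=[13,7]
#14 0xde→b13/s1 VC-HIT; vc=[3,7]

SEQ = [MISS, L1-HIT, MISS, L1-HIT, MISS, VC-HIT, VC-HIT, VC-HIT, VC-HIT, VC-HIT, L1-HIT, L1-HIT, VC-HIT, L1-HIT, VC-HIT]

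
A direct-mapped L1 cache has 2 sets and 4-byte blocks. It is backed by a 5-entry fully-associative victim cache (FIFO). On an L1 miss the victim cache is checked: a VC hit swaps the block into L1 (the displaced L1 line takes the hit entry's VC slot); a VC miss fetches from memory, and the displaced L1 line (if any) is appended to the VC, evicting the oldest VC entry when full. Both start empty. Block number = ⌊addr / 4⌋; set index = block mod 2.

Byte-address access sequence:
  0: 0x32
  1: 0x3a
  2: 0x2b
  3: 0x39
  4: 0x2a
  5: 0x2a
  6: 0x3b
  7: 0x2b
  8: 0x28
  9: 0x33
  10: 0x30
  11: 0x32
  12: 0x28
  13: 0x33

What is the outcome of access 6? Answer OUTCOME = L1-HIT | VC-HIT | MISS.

0: 0x32 (blk 12, set 0) → MISS  vc=[]
1: 0x3a (blk 14, set 0) → MISS  vc=[12]
2: 0x2b (blk 10, set 0) → MISS  vc=[12, 14]
3: 0x39 (blk 14, set 0) → VC-HIT  vc=[12, 10]
4: 0x2a (blk 10, set 0) → VC-HIT  vc=[12, 14]
5: 0x2a (blk 10, set 0) → L1-HIT  vc=[12, 14]
6: 0x3b (blk 14, set 0) → VC-HIT  vc=[12, 10]
7: 0x2b (blk 10, set 0) → VC-HIT  vc=[12, 14]
8: 0x28 (blk 10, set 0) → L1-HIT  vc=[12, 14]
9: 0x33 (blk 12, set 0) → VC-HIT  vc=[10, 14]
10: 0x30 (blk 12, set 0) → L1-HIT  vc=[10, 14]
11: 0x32 (blk 12, set 0) → L1-HIT  vc=[10, 14]
12: 0x28 (blk 10, set 0) → VC-HIT  vc=[12, 14]
13: 0x33 (blk 12, set 0) → VC-HIT  vc=[10, 14]

OUTCOME = VC-HIT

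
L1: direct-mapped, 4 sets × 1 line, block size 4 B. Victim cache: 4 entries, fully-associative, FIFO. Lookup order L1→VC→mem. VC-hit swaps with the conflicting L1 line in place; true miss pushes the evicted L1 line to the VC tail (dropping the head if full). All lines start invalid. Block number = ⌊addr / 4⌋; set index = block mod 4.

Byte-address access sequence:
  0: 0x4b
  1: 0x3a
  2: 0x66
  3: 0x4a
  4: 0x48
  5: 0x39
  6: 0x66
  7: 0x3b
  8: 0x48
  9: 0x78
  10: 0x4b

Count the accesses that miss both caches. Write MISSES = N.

MISSES = 4

0: 0x4b (blk 18, set 2) → MISS  vc=[]
1: 0x3a (blk 14, set 2) → MISS  vc=[18]
2: 0x66 (blk 25, set 1) → MISS  vc=[18]
3: 0x4a (blk 18, set 2) → VC-HIT  vc=[14]
4: 0x48 (blk 18, set 2) → L1-HIT  vc=[14]
5: 0x39 (blk 14, set 2) → VC-HIT  vc=[18]
6: 0x66 (blk 25, set 1) → L1-HIT  vc=[18]
7: 0x3b (blk 14, set 2) → L1-HIT  vc=[18]
8: 0x48 (blk 18, set 2) → VC-HIT  vc=[14]
9: 0x78 (blk 30, set 2) → MISS  vc=[14, 18]
10: 0x4b (blk 18, set 2) → VC-HIT  vc=[14, 30]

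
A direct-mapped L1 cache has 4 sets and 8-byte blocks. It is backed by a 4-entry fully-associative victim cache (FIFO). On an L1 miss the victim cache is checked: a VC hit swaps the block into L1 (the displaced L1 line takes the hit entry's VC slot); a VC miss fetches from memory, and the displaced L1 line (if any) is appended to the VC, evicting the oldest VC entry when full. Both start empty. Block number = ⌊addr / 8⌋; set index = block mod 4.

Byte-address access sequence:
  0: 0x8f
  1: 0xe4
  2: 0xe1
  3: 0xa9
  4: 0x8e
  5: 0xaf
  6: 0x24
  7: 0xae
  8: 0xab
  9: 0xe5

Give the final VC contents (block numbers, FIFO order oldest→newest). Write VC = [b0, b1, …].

VC = [17, 4]

  [0] addr=0x8f blk=17 s=1: MISS | VC []
  [1] addr=0xe4 blk=28 s=0: MISS | VC []
  [2] addr=0xe1 blk=28 s=0: L1-HIT | VC []
  [3] addr=0xa9 blk=21 s=1: MISS | VC [17]
  [4] addr=0x8e blk=17 s=1: VC-HIT | VC [21]
  [5] addr=0xaf blk=21 s=1: VC-HIT | VC [17]
  [6] addr=0x24 blk=4 s=0: MISS | VC [17, 28]
  [7] addr=0xae blk=21 s=1: L1-HIT | VC [17, 28]
  [8] addr=0xab blk=21 s=1: L1-HIT | VC [17, 28]
  [9] addr=0xe5 blk=28 s=0: VC-HIT | VC [17, 4]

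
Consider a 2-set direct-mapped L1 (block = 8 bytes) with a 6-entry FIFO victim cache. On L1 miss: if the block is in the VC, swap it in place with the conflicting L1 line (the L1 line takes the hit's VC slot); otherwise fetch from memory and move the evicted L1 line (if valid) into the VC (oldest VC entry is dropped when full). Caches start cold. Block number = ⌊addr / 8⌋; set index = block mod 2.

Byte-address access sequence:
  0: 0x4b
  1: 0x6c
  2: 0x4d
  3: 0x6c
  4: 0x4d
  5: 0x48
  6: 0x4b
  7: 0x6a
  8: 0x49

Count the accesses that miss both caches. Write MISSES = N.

MISSES = 2

#0 0x4b→b9/s1 MISS; vc=[]
#1 0x6c→b13/s1 MISS; vc=[9]
#2 0x4d→b9/s1 VC-HIT; vc=[13]
#3 0x6c→b13/s1 VC-HIT; vc=[9]
#4 0x4d→b9/s1 VC-HIT; vc=[13]
#5 0x48→b9/s1 L1-HIT; vc=[13]
#6 0x4b→b9/s1 L1-HIT; vc=[13]
#7 0x6a→b13/s1 VC-HIT; vc=[9]
#8 0x49→b9/s1 VC-HIT; vc=[13]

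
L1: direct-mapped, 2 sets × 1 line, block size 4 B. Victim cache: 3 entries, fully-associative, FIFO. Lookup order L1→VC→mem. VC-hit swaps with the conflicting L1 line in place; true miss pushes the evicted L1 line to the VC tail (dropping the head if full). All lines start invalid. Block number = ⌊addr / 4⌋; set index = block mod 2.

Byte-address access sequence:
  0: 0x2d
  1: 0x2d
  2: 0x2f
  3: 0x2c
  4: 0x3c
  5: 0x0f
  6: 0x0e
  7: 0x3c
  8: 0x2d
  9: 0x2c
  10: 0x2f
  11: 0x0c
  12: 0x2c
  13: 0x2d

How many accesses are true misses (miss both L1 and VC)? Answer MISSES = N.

MISSES = 3

0: 0x2d (blk 11, set 1) → MISS  vc=[]
1: 0x2d (blk 11, set 1) → L1-HIT  vc=[]
2: 0x2f (blk 11, set 1) → L1-HIT  vc=[]
3: 0x2c (blk 11, set 1) → L1-HIT  vc=[]
4: 0x3c (blk 15, set 1) → MISS  vc=[11]
5: 0xf (blk 3, set 1) → MISS  vc=[11, 15]
6: 0xe (blk 3, set 1) → L1-HIT  vc=[11, 15]
7: 0x3c (blk 15, set 1) → VC-HIT  vc=[11, 3]
8: 0x2d (blk 11, set 1) → VC-HIT  vc=[15, 3]
9: 0x2c (blk 11, set 1) → L1-HIT  vc=[15, 3]
10: 0x2f (blk 11, set 1) → L1-HIT  vc=[15, 3]
11: 0xc (blk 3, set 1) → VC-HIT  vc=[15, 11]
12: 0x2c (blk 11, set 1) → VC-HIT  vc=[15, 3]
13: 0x2d (blk 11, set 1) → L1-HIT  vc=[15, 3]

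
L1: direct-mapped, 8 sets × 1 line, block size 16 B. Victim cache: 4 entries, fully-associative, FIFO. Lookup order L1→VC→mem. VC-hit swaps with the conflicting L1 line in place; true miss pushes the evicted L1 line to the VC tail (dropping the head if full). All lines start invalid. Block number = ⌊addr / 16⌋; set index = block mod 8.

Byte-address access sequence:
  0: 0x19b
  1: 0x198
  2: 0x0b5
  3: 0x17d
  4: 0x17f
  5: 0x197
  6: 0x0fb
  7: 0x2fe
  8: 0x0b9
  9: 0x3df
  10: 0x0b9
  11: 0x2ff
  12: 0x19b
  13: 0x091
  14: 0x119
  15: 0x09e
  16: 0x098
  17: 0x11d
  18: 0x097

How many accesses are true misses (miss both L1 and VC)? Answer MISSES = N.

  [0] addr=0x19b blk=25 s=1: MISS | VC []
  [1] addr=0x198 blk=25 s=1: L1-HIT | VC []
  [2] addr=0xb5 blk=11 s=3: MISS | VC []
  [3] addr=0x17d blk=23 s=7: MISS | VC []
  [4] addr=0x17f blk=23 s=7: L1-HIT | VC []
  [5] addr=0x197 blk=25 s=1: L1-HIT | VC []
  [6] addr=0xfb blk=15 s=7: MISS | VC [23]
  [7] addr=0x2fe blk=47 s=7: MISS | VC [23, 15]
  [8] addr=0xb9 blk=11 s=3: L1-HIT | VC [23, 15]
  [9] addr=0x3df blk=61 s=5: MISS | VC [23, 15]
  [10] addr=0xb9 blk=11 s=3: L1-HIT | VC [23, 15]
  [11] addr=0x2ff blk=47 s=7: L1-HIT | VC [23, 15]
  [12] addr=0x19b blk=25 s=1: L1-HIT | VC [23, 15]
  [13] addr=0x91 blk=9 s=1: MISS | VC [23, 15, 25]
  [14] addr=0x119 blk=17 s=1: MISS | VC [23, 15, 25, 9]
  [15] addr=0x9e blk=9 s=1: VC-HIT | VC [23, 15, 25, 17]
  [16] addr=0x98 blk=9 s=1: L1-HIT | VC [23, 15, 25, 17]
  [17] addr=0x11d blk=17 s=1: VC-HIT | VC [23, 15, 25, 9]
  [18] addr=0x97 blk=9 s=1: VC-HIT | VC [23, 15, 25, 17]

MISSES = 8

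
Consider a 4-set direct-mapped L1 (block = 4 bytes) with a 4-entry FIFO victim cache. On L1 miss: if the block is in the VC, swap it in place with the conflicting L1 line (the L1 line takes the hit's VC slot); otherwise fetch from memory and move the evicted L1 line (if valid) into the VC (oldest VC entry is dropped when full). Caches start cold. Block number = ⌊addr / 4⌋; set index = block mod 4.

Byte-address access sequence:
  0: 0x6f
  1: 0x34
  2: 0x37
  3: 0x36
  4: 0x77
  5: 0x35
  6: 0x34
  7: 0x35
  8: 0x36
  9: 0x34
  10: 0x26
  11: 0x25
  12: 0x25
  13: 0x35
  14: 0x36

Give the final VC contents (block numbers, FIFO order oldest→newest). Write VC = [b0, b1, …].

#0 0x6f→b27/s3 MISS; vc=[]
#1 0x34→b13/s1 MISS; vc=[]
#2 0x37→b13/s1 L1-HIT; vc=[]
#3 0x36→b13/s1 L1-HIT; vc=[]
#4 0x77→b29/s1 MISS; vc=[13]
#5 0x35→b13/s1 VC-HIT; vc=[29]
#6 0x34→b13/s1 L1-HIT; vc=[29]
#7 0x35→b13/s1 L1-HIT; vc=[29]
#8 0x36→b13/s1 L1-HIT; vc=[29]
#9 0x34→b13/s1 L1-HIT; vc=[29]
#10 0x26→b9/s1 MISS; vc=[29,13]
#11 0x25→b9/s1 L1-HIT; vc=[29,13]
#12 0x25→b9/s1 L1-HIT; vc=[29,13]
#13 0x35→b13/s1 VC-HIT; vc=[29,9]
#14 0x36→b13/s1 L1-HIT; vc=[29,9]

VC = [29, 9]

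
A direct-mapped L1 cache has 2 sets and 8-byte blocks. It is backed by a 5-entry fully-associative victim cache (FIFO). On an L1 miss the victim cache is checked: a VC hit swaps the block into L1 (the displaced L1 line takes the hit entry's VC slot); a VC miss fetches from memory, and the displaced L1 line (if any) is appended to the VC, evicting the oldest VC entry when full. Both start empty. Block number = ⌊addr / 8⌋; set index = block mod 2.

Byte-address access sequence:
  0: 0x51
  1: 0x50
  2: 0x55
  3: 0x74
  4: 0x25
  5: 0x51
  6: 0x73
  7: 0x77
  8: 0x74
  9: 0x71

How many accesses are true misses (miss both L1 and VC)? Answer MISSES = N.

MISSES = 3

0: 0x51 (blk 10, set 0) → MISS  vc=[]
1: 0x50 (blk 10, set 0) → L1-HIT  vc=[]
2: 0x55 (blk 10, set 0) → L1-HIT  vc=[]
3: 0x74 (blk 14, set 0) → MISS  vc=[10]
4: 0x25 (blk 4, set 0) → MISS  vc=[10, 14]
5: 0x51 (blk 10, set 0) → VC-HIT  vc=[4, 14]
6: 0x73 (blk 14, set 0) → VC-HIT  vc=[4, 10]
7: 0x77 (blk 14, set 0) → L1-HIT  vc=[4, 10]
8: 0x74 (blk 14, set 0) → L1-HIT  vc=[4, 10]
9: 0x71 (blk 14, set 0) → L1-HIT  vc=[4, 10]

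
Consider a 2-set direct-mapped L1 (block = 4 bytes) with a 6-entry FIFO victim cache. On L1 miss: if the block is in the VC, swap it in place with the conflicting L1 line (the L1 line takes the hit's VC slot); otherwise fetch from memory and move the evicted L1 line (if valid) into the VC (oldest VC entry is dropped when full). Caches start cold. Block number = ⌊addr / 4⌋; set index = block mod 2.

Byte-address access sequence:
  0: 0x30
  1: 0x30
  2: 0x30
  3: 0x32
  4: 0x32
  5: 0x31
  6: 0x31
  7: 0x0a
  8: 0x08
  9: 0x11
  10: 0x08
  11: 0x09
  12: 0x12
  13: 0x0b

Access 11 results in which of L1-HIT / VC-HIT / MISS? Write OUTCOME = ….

#0 0x30→b12/s0 MISS; vc=[]
#1 0x30→b12/s0 L1-HIT; vc=[]
#2 0x30→b12/s0 L1-HIT; vc=[]
#3 0x32→b12/s0 L1-HIT; vc=[]
#4 0x32→b12/s0 L1-HIT; vc=[]
#5 0x31→b12/s0 L1-HIT; vc=[]
#6 0x31→b12/s0 L1-HIT; vc=[]
#7 0xa→b2/s0 MISS; vc=[12]
#8 0x8→b2/s0 L1-HIT; vc=[12]
#9 0x11→b4/s0 MISS; vc=[12,2]
#10 0x8→b2/s0 VC-HIT; vc=[12,4]
#11 0x9→b2/s0 L1-HIT; vc=[12,4]
#12 0x12→b4/s0 VC-HIT; vc=[12,2]
#13 0xb→b2/s0 VC-HIT; vc=[12,4]

OUTCOME = L1-HIT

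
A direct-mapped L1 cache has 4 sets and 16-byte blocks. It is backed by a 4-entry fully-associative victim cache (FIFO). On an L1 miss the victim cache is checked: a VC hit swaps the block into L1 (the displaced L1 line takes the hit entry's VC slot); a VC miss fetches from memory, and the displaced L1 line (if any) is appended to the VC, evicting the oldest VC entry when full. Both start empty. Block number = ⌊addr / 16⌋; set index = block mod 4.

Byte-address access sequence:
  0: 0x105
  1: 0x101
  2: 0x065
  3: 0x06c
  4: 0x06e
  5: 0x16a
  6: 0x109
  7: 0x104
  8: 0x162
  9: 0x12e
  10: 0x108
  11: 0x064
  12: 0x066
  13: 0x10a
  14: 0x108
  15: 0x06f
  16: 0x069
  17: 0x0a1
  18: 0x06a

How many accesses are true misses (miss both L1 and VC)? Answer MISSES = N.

MISSES = 5

#0 0x105→b16/s0 MISS; vc=[]
#1 0x101→b16/s0 L1-HIT; vc=[]
#2 0x65→b6/s2 MISS; vc=[]
#3 0x6c→b6/s2 L1-HIT; vc=[]
#4 0x6e→b6/s2 L1-HIT; vc=[]
#5 0x16a→b22/s2 MISS; vc=[6]
#6 0x109→b16/s0 L1-HIT; vc=[6]
#7 0x104→b16/s0 L1-HIT; vc=[6]
#8 0x162→b22/s2 L1-HIT; vc=[6]
#9 0x12e→b18/s2 MISS; vc=[6,22]
#10 0x108→b16/s0 L1-HIT; vc=[6,22]
#11 0x64→b6/s2 VC-HIT; vc=[18,22]
#12 0x66→b6/s2 L1-HIT; vc=[18,22]
#13 0x10a→b16/s0 L1-HIT; vc=[18,22]
#14 0x108→b16/s0 L1-HIT; vc=[18,22]
#15 0x6f→b6/s2 L1-HIT; vc=[18,22]
#16 0x69→b6/s2 L1-HIT; vc=[18,22]
#17 0xa1→b10/s2 MISS; vc=[18,22,6]
#18 0x6a→b6/s2 VC-HIT; vc=[18,22,10]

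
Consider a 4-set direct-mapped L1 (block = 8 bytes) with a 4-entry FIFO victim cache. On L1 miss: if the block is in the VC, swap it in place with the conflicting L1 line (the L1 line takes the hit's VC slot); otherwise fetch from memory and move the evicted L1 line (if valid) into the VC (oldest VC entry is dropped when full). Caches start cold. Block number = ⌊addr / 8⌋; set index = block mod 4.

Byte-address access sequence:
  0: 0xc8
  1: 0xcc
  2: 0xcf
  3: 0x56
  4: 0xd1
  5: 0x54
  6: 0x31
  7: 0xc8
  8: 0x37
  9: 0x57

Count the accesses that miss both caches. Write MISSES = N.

MISSES = 4

#0 0xc8→b25/s1 MISS; vc=[]
#1 0xcc→b25/s1 L1-HIT; vc=[]
#2 0xcf→b25/s1 L1-HIT; vc=[]
#3 0x56→b10/s2 MISS; vc=[]
#4 0xd1→b26/s2 MISS; vc=[10]
#5 0x54→b10/s2 VC-HIT; vc=[26]
#6 0x31→b6/s2 MISS; vc=[26,10]
#7 0xc8→b25/s1 L1-HIT; vc=[26,10]
#8 0x37→b6/s2 L1-HIT; vc=[26,10]
#9 0x57→b10/s2 VC-HIT; vc=[26,6]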